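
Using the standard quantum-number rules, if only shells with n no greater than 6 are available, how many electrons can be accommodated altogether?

182

Total orbitals = 1² + 2² + 3² + 4² + 5² + 6² = 91. Doubling for spin gives 182 electrons.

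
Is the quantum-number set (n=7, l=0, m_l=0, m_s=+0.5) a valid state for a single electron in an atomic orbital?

Allowed

n = 7 is a positive integer. l = 0 satisfies 0 ≤ l ≤ n−1 = 6. m_l = 0 lies in the range −l … +l (here 0). m_s = +1/2 is one of ±1/2.
All four constraints are satisfied.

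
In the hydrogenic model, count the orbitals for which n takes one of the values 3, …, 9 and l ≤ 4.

Count contributing orbitals for each principal shell:
n=3 → 9; n=4 → 16; n=5 → 25; n=6 → 25; n=7 → 25; n=8 → 25; n=9 → 25.
Total orbitals: 9 + 16 + 25 + 25 + 25 + 25 + 25 = 150.

150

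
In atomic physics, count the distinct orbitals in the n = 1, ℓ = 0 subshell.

A subshell has 2ℓ+1 orbitals; with ℓ = 0, that's 1.

1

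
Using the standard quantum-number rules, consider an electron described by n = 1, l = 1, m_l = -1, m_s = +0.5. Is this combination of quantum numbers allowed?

The orbital quantum number must satisfy 0 ≤ l ≤ n−1. With n = 1 the allowed l values are 0, so l = 1 is out of range.

No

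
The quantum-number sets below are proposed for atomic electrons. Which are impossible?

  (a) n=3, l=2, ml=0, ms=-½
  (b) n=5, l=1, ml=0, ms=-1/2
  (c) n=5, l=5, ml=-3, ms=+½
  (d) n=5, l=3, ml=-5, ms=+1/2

(c) has l = 5 ≥ n = 5, violating 0 ≤ l ≤ n−1.
(d) has |ml| = 5 > l = 3, violating −l ≤ ml ≤ l.
The remaining sets (a), (b) satisfy all four rules.

(c) and (d)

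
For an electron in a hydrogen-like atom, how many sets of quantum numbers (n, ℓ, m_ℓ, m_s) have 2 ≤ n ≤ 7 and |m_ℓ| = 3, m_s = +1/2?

20

Go shell by shell, enumerating (ℓ, m_ℓ) with |m_ℓ| = 3:
n=4 → 2; n=5 → 4; n=6 → 6; n=7 → 8.
Orbitals: 2 + 4 + 6 + 8 = 20. With m_s fixed to +1/2 there is one state per orbital, so 20 states.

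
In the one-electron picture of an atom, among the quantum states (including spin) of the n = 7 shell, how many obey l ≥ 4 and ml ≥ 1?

Go through l = 0, …, 6 (the values permitted for n = 7).
The (l, ml) pairs meeting l ≥ 4 and ml ≥ 1 give: l=4 → 4; l=5 → 5; l=6 → 6.
Orbitals: 4 + 5 + 6 = 15. Each orbital carries two spin states, so 15 × 2 = 30 states.

30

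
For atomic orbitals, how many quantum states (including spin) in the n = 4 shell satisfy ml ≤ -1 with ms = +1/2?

6

For n = 4, l ranges over 0 … 3.
Orbitals with ml ≤ -1, by l: l=1 → 1; l=2 → 2; l=3 → 3.
Orbitals: 1 + 2 + 3 = 6. With ms fixed to a single value there is one state per orbital, giving 6 states.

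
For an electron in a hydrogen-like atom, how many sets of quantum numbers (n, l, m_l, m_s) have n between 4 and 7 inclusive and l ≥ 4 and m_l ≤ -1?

56

For each n in the range, tally the orbitals obeying l ≥ 4 and m_l ≤ -1:
n=5 → 4; n=6 → 9; n=7 → 15.
Orbitals: 4 + 9 + 15 = 28. Including both spin states (m_s = ±1/2) gives 2 × 28 = 56 states.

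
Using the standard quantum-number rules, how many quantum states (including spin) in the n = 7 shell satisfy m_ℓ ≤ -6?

2

With n = 7 the allowed ℓ are 0, 1, …, 6.
Per ℓ-value: ℓ=6 → 1.
Orbitals: 1. Each orbital carries two spin states, so 1 × 2 = 2 states.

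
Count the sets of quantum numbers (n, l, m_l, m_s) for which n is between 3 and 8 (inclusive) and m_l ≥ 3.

Go shell by shell, enumerating (l, m_l) with m_l ≥ 3:
n=4 → 1; n=5 → 3; n=6 → 6; n=7 → 10; n=8 → 15.
Orbitals: 1 + 3 + 6 + 10 + 15 = 35. Including both spin states (m_s = ±1/2) gives 2 × 35 = 70 states.

70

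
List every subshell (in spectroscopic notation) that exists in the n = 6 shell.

6s, 6p, 6d, 6f, 6g, 6h

For n = 6, l runs from 0 to 5. In spectroscopic notation l = 0,1,2,… ↔ s,p,d,f,g,h,i, so the subshells are 6s, 6p, 6d, 6f, 6g, 6h.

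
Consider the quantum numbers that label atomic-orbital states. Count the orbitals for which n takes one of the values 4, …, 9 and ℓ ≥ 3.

217

Work shell by shell — for each n, count the (ℓ, m_ℓ) pairs that satisfy ℓ ≥ 3:
n=4 → 7; n=5 → 16; n=6 → 27; n=7 → 40; n=8 → 55; n=9 → 72.
Total orbitals: 7 + 16 + 27 + 40 + 55 + 72 = 217.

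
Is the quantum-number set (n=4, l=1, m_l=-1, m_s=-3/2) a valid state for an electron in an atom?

No

The spin quantum number for an electron can only be m_s = +1/2 or −1/2; m_s = -3/2 is not one of those.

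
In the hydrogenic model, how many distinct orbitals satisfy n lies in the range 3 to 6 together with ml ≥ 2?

20

For each n in the range, tally the orbitals obeying ml ≥ 2:
n=3 → 1; n=4 → 3; n=5 → 6; n=6 → 10.
Total orbitals: 1 + 3 + 6 + 10 = 20.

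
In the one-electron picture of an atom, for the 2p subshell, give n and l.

n = 2, l = 1

The leading integer gives n = 2; the letter 'p' means l = 1.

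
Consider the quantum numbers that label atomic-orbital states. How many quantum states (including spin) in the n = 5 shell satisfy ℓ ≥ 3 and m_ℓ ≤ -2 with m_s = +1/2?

The n = 5 shell has ℓ = 0 through 4; check each.
Per ℓ-value: ℓ=3 → 2; ℓ=4 → 3.
Orbitals: 2 + 3 = 5. With m_s fixed to a single value there is one state per orbital, giving 5 states.

5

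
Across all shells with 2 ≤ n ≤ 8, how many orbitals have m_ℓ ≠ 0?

168

Go shell by shell, enumerating (ℓ, m_ℓ) with m_ℓ ≠ 0:
n=2 → 2; n=3 → 6; n=4 → 12; n=5 → 20; n=6 → 30; n=7 → 42; n=8 → 56.
Total orbitals: 2 + 6 + 12 + 20 + 30 + 42 + 56 = 168.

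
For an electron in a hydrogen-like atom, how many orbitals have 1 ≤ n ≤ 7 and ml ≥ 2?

35

Treat each shell separately and count matching orbitals:
n=3 → 1; n=4 → 3; n=5 → 6; n=6 → 10; n=7 → 15.
Total orbitals: 1 + 3 + 6 + 10 + 15 = 35.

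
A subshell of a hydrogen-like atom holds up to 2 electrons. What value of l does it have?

l = 0

2(2l+1) = 2 ⇒ 2l+1 = 1 ⇒ l = 0.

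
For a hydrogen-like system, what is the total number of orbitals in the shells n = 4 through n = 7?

Shell n has n² orbitals: 4²=16 + 5²=25 + 6²=36 + 7²=49 = 126 orbitals.

126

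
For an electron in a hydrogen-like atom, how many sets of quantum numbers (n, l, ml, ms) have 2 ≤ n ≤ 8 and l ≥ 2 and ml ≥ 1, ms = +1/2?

Per-shell orbital counts meeting the constraint:
n=3 → 2; n=4 → 5; n=5 → 9; n=6 → 14; n=7 → 20; n=8 → 27.
Orbitals: 2 + 5 + 9 + 14 + 20 + 27 = 77. With ms fixed to +1/2 there is one state per orbital, so 77 states.

77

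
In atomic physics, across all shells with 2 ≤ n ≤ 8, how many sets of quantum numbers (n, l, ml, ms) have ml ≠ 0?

For each n in the range, tally the orbitals obeying ml ≠ 0:
n=2 → 2; n=3 → 6; n=4 → 12; n=5 → 20; n=6 → 30; n=7 → 42; n=8 → 56.
Orbitals: 2 + 6 + 12 + 20 + 30 + 42 + 56 = 168. Including both spin states (ms = ±1/2) gives 2 × 168 = 336 states.

336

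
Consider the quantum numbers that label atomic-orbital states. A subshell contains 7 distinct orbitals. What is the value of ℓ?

ℓ = 3

2ℓ+1 = 7 gives ℓ = 3.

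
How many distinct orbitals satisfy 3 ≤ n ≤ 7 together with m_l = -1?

20

Go shell by shell, enumerating (l, m_l) with m_l = -1:
n=3 → 2; n=4 → 3; n=5 → 4; n=6 → 5; n=7 → 6.
Total orbitals: 2 + 3 + 4 + 5 + 6 = 20.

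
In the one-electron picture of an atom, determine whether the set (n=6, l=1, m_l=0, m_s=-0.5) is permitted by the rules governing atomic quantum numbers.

n = 6 is a positive integer. l = 1 satisfies 0 ≤ l ≤ n−1 = 5. m_l = 0 lies in the range −l … +l (here −1 … 1). m_s = -1/2 is one of ±1/2.
All four constraints are satisfied.

Valid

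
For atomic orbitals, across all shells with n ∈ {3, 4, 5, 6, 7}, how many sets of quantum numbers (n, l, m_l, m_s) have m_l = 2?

Work shell by shell — for each n, count the (l, m_l) pairs that satisfy m_l = 2:
n=3 → 1; n=4 → 2; n=5 → 3; n=6 → 4; n=7 → 5.
Orbitals: 1 + 2 + 3 + 4 + 5 = 15. Including both spin states (m_s = ±1/2) gives 2 × 15 = 30 states.

30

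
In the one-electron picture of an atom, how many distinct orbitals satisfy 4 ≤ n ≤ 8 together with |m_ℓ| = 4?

20

Work shell by shell — for each n, count the (ℓ, m_ℓ) pairs that satisfy |m_ℓ| = 4:
n=5 → 2; n=6 → 4; n=7 → 6; n=8 → 8.
Total orbitals: 2 + 4 + 6 + 8 = 20.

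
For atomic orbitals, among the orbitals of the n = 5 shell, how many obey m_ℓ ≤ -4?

1

Go through ℓ = 0, …, 4 (the values permitted for n = 5).
Orbitals with m_ℓ ≤ -4, by ℓ: ℓ=4 → 1.
Total orbitals: 1.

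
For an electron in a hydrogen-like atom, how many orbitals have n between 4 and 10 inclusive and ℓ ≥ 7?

98

Treat each shell separately and count matching orbitals:
n=8 → 15; n=9 → 32; n=10 → 51.
Total orbitals: 15 + 32 + 51 = 98.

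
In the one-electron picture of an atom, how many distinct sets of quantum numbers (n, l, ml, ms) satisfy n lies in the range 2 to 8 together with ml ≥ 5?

Count contributing orbitals for each principal shell:
n=6 → 1; n=7 → 3; n=8 → 6.
Orbitals: 1 + 3 + 6 = 10. Including both spin states (ms = ±1/2) gives 2 × 10 = 20 states.

20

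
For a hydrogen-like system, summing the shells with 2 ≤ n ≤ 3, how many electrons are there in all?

Shell n has n² orbitals: 2²=4 + 3²=9 = 13 orbitals.
Two spin states per orbital: 2 × 13 = 26 electrons.

26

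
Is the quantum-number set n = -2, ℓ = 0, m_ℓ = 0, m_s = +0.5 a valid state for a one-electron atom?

The principal quantum number must be a positive integer (n ≥ 1), but here n = -2.

Not allowed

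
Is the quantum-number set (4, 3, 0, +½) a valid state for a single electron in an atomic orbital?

Valid

n = 4 is a positive integer. ℓ = 3 satisfies 0 ≤ ℓ ≤ n−1 = 3. m_ℓ = 0 lies in the range −ℓ … +ℓ (here −3 … 3). m_s = +1/2 is one of ±1/2.
All four constraints are satisfied.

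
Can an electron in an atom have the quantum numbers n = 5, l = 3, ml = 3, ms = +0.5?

Allowed

n = 5 is a positive integer. l = 3 satisfies 0 ≤ l ≤ n−1 = 4. ml = 3 lies in the range −l … +l (here −3 … 3). ms = +1/2 is one of ±1/2.
All four constraints are satisfied.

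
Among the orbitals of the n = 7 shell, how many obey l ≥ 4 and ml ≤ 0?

Go through l = 0, …, 6 (the values permitted for n = 7).
The (l, ml) pairs meeting l ≥ 4 and ml ≤ 0 give: l=4 → 5; l=5 → 6; l=6 → 7.
Total orbitals: 5 + 6 + 7 = 18.

18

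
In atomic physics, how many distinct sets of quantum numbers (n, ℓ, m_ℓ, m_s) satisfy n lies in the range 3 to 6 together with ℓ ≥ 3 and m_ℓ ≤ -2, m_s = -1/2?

16

Work shell by shell — for each n, count the (ℓ, m_ℓ) pairs that satisfy ℓ ≥ 3 and m_ℓ ≤ -2:
n=4 → 2; n=5 → 5; n=6 → 9.
Orbitals: 2 + 5 + 9 = 16. With m_s fixed to -1/2 there is one state per orbital, so 16 states.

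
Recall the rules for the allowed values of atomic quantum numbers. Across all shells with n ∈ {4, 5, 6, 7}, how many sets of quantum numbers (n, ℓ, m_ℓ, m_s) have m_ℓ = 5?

6

Work shell by shell — for each n, count the (ℓ, m_ℓ) pairs that satisfy m_ℓ = 5:
n=6 → 1; n=7 → 2.
Orbitals: 1 + 2 = 3. Including both spin states (m_s = ±1/2) gives 2 × 3 = 6 states.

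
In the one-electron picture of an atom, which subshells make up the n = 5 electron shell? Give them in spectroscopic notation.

5s, 5p, 5d, 5f, 5g

For n = 5, ℓ runs from 0 to 4. In spectroscopic notation ℓ = 0,1,2,… ↔ s,p,d,f,g,h,i, so the subshells are 5s, 5p, 5d, 5f, 5g.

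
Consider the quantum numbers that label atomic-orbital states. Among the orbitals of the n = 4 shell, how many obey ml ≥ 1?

6

With n = 4 the allowed l are 0, 1, …, 3.
Per l-value: l=1 → 1; l=2 → 2; l=3 → 3.
Total orbitals: 1 + 2 + 3 = 6.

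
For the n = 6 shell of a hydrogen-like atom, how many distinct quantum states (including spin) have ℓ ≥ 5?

For n = 6, ℓ ranges over 0 … 5.
Contributions: ℓ=5 → 11.
Orbitals: 11. Each orbital carries two spin states, so 11 × 2 = 22 states.

22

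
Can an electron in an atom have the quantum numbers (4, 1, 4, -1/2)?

No

The magnetic quantum number must satisfy −l ≤ m_l ≤ l. With l = 1, m_l can only be -1, 0, 1, so m_l = 4 is forbidden.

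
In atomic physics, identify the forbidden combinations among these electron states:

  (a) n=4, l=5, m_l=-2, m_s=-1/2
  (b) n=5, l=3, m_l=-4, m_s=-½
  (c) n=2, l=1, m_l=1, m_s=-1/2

(a) and (b)

(a) has l = 5 ≥ n = 4, violating 0 ≤ l ≤ n−1.
(b) has |m_l| = 4 > l = 3, violating −l ≤ m_l ≤ l.
The remaining set (c) satisfies all four rules.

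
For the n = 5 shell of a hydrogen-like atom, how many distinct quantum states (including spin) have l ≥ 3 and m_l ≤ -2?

Contributions: l=3 → 2; l=4 → 3.
Orbitals: 2 + 3 = 5. Each orbital carries two spin states, so 5 × 2 = 10 states.

10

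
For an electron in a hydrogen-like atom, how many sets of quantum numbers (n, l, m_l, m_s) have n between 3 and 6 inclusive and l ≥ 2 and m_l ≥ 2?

Count contributing orbitals for each principal shell:
n=3 → 1; n=4 → 3; n=5 → 6; n=6 → 10.
Orbitals: 1 + 3 + 6 + 10 = 20. Including both spin states (m_s = ±1/2) gives 2 × 20 = 40 states.

40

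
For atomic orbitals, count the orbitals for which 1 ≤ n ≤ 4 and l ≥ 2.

Per-shell orbital counts meeting the constraint:
n=3 → 5; n=4 → 12.
Total orbitals: 5 + 12 = 17.

17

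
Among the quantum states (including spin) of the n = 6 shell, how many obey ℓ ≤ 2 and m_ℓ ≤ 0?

12

With n = 6 the allowed ℓ are 0, 1, …, 5.
Orbitals with ℓ ≤ 2 and m_ℓ ≤ 0, by ℓ: ℓ=0 → 1; ℓ=1 → 2; ℓ=2 → 3.
Orbitals: 1 + 2 + 3 = 6. Each orbital carries two spin states, so 6 × 2 = 12 states.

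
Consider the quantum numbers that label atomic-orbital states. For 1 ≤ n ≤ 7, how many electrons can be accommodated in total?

280

Total orbitals = 1² + 2² + 3² + 4² + 5² + 6² + 7² = 140. Doubling for spin gives 280 electrons.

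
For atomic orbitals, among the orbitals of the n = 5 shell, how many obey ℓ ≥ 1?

Go through ℓ = 0, …, 4 (the values permitted for n = 5).
Per ℓ-value: ℓ=1 → 3; ℓ=2 → 5; ℓ=3 → 7; ℓ=4 → 9.
Total orbitals: 3 + 5 + 7 + 9 = 24.

24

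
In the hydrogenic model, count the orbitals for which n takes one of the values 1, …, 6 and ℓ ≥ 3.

50

Count contributing orbitals for each principal shell:
n=4 → 7; n=5 → 16; n=6 → 27.
Total orbitals: 7 + 16 + 27 = 50.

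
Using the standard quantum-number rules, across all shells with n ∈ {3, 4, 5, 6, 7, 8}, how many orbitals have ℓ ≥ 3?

Per-shell orbital counts meeting the constraint:
n=4 → 7; n=5 → 16; n=6 → 27; n=7 → 40; n=8 → 55.
Total orbitals: 7 + 16 + 27 + 40 + 55 = 145.

145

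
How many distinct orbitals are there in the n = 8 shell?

64

The n = 8 shell contains n² = 8² = 64 orbitals.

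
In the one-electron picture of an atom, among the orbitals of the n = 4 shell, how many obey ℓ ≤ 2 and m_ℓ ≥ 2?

Orbitals with ℓ ≤ 2 and m_ℓ ≥ 2, by ℓ: ℓ=2 → 1.
Total orbitals: 1.

1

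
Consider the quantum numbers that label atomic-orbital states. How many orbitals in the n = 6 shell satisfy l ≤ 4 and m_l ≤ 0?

15

Go through l = 0, …, 5 (the values permitted for n = 6).
Contributions: l=0 → 1; l=1 → 2; l=2 → 3; l=3 → 4; l=4 → 5.
Total orbitals: 1 + 2 + 3 + 4 + 5 = 15.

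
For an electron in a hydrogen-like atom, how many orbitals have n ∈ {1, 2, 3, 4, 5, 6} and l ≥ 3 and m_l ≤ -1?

For each n in the range, tally the orbitals obeying l ≥ 3 and m_l ≤ -1:
n=4 → 3; n=5 → 7; n=6 → 12.
Total orbitals: 3 + 7 + 12 = 22.

22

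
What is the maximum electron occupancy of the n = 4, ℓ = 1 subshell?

6

A subshell with ℓ = 1 has 2ℓ+1 = 3 orbitals, each holding 2 electrons (spin ±1/2), so 3 × 2 = 6.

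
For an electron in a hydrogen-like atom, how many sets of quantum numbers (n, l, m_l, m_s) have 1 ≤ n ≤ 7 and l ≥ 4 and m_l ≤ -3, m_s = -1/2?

16

For each n in the range, tally the orbitals obeying l ≥ 4 and m_l ≤ -3:
n=5 → 2; n=6 → 5; n=7 → 9.
Orbitals: 2 + 5 + 9 = 16. With m_s fixed to -1/2 there is one state per orbital, so 16 states.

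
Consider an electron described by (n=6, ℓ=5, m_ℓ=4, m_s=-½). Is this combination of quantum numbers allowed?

n = 6 is a positive integer. ℓ = 5 satisfies 0 ≤ ℓ ≤ n−1 = 5. m_ℓ = 4 lies in the range −ℓ … +ℓ (here −5 … 5). m_s = -1/2 is one of ±1/2.
All four constraints are satisfied.

Allowed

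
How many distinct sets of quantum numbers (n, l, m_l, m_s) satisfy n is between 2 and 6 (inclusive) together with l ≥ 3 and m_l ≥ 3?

20

Go shell by shell, enumerating (l, m_l) with l ≥ 3 and m_l ≥ 3:
n=4 → 1; n=5 → 3; n=6 → 6.
Orbitals: 1 + 3 + 6 = 10. Including both spin states (m_s = ±1/2) gives 2 × 10 = 20 states.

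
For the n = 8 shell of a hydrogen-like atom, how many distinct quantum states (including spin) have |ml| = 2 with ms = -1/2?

The n = 8 shell has l = 0 through 7; check each.
Per l-value: l=2 → 2; l=3 → 2; l=4 → 2; l=5 → 2; l=6 → 2; l=7 → 2.
Orbitals: 2 + 2 + 2 + 2 + 2 + 2 = 12. With ms fixed to a single value there is one state per orbital, giving 12 states.

12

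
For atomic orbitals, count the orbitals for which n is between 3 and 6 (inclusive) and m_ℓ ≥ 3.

10

Per-shell orbital counts meeting the constraint:
n=4 → 1; n=5 → 3; n=6 → 6.
Total orbitals: 1 + 3 + 6 = 10.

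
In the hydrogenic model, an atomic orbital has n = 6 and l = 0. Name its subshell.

6s

l = 0 corresponds to the letter 's', so the subshell is 6s.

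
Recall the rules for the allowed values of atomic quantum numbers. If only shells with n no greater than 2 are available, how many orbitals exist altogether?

5

Total orbitals = 1² + 2² = 5.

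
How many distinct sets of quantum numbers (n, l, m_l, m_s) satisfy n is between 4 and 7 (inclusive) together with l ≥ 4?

For each n in the range, tally the orbitals obeying l ≥ 4:
n=5 → 9; n=6 → 20; n=7 → 33.
Orbitals: 9 + 20 + 33 = 62. Including both spin states (m_s = ±1/2) gives 2 × 62 = 124 states.

124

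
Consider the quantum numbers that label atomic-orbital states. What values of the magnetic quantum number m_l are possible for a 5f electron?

The 5f subshell has l = 3, and m_l takes every integer from −l to +l. With l = 3 that gives the 7 values -3, -2, -1, 0, 1, 2, 3.

-3, -2, -1, 0, 1, 2, 3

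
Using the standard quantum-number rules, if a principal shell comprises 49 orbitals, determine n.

n² = 49 ⇒ n = 7.

n = 7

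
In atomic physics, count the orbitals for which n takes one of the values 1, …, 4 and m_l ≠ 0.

20

Treat each shell separately and count matching orbitals:
n=2 → 2; n=3 → 6; n=4 → 12.
Total orbitals: 2 + 6 + 12 = 20.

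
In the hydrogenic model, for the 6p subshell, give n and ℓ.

n = 6, ℓ = 1

The leading integer gives n = 6; the letter 'p' means ℓ = 1.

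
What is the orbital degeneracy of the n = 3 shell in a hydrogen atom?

9

The n = 3 shell contains n² = 3² = 9 orbitals.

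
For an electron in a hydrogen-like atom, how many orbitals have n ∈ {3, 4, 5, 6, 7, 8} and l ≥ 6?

41

Per-shell orbital counts meeting the constraint:
n=7 → 13; n=8 → 28.
Total orbitals: 13 + 28 = 41.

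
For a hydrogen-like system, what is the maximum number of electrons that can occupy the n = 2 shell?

A shell holds 2n² electrons: 2 × 2² = 2 × 4 = 8.

8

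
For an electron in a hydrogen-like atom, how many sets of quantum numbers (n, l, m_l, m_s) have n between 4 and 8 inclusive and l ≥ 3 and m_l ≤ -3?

70

Work shell by shell — for each n, count the (l, m_l) pairs that satisfy l ≥ 3 and m_l ≤ -3:
n=4 → 1; n=5 → 3; n=6 → 6; n=7 → 10; n=8 → 15.
Orbitals: 1 + 3 + 6 + 10 + 15 = 35. Including both spin states (m_s = ±1/2) gives 2 × 35 = 70 states.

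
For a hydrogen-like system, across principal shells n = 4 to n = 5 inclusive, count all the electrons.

82

Shell n has n² orbitals: 4²=16 + 5²=25 = 41 orbitals.
Two spin states per orbital: 2 × 41 = 82 electrons.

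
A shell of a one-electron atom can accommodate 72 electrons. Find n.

2n² = 72 ⇒ n² = 36 ⇒ n = 6.

n = 6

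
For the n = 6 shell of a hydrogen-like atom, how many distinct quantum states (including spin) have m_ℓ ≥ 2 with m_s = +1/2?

10

Per ℓ-value: ℓ=2 → 1; ℓ=3 → 2; ℓ=4 → 3; ℓ=5 → 4.
Orbitals: 1 + 2 + 3 + 4 = 10. With m_s fixed to a single value there is one state per orbital, giving 10 states.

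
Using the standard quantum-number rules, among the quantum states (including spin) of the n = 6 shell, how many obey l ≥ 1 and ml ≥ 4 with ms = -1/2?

3

Go through l = 0, …, 5 (the values permitted for n = 6).
Per l-value: l=4 → 1; l=5 → 2.
Orbitals: 1 + 2 = 3. With ms fixed to a single value there is one state per orbital, giving 3 states.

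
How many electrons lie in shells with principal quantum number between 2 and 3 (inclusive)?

Shell n has n² orbitals: 2²=4 + 3²=9 = 13 orbitals.
Two spin states per orbital: 2 × 13 = 26 electrons.

26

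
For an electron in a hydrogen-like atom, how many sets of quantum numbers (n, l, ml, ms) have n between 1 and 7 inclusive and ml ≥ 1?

112

Go shell by shell, enumerating (l, ml) with ml ≥ 1:
n=2 → 1; n=3 → 3; n=4 → 6; n=5 → 10; n=6 → 15; n=7 → 21.
Orbitals: 1 + 3 + 6 + 10 + 15 + 21 = 56. Including both spin states (ms = ±1/2) gives 2 × 56 = 112 states.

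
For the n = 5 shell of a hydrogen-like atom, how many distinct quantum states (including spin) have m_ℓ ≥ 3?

6

For n = 5, ℓ ranges over 0 … 4.
Contributions: ℓ=3 → 1; ℓ=4 → 2.
Orbitals: 1 + 2 = 3. Each orbital carries two spin states, so 3 × 2 = 6 states.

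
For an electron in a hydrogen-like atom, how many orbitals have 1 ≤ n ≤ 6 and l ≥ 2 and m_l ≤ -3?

Treat each shell separately and count matching orbitals:
n=4 → 1; n=5 → 3; n=6 → 6.
Total orbitals: 1 + 3 + 6 = 10.

10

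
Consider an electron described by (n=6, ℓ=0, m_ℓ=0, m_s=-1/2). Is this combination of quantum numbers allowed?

Yes

n = 6 is a positive integer. ℓ = 0 satisfies 0 ≤ ℓ ≤ n−1 = 5. m_ℓ = 0 lies in the range −ℓ … +ℓ (here 0). m_s = -1/2 is one of ±1/2.
All four constraints are satisfied.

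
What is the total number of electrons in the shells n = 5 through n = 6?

122

Shell n has n² orbitals: 5²=25 + 6²=36 = 61 orbitals.
Two spin states per orbital: 2 × 61 = 122 electrons.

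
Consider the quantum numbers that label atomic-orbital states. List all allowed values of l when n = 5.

0, 1, 2, 3, 4

l is an integer with 0 ≤ l ≤ n−1, so for n = 5: l = 0, 1, 2, 3, 4.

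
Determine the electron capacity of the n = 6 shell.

72

A shell holds 2n² electrons: 2 × 6² = 2 × 36 = 72.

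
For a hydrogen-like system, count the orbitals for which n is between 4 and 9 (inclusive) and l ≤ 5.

Count contributing orbitals for each principal shell:
n=4 → 16; n=5 → 25; n=6 → 36; n=7 → 36; n=8 → 36; n=9 → 36.
Total orbitals: 16 + 25 + 36 + 36 + 36 + 36 = 185.

185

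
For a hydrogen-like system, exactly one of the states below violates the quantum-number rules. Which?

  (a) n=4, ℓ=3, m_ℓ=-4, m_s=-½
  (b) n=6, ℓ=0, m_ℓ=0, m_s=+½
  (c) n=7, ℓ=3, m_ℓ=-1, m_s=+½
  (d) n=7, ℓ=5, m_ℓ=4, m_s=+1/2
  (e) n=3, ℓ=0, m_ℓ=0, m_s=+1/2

(a) has |m_ℓ| = 4 > ℓ = 3, violating −ℓ ≤ m_ℓ ≤ ℓ.
The remaining sets (b), (c), (d), (e) satisfy all four rules.

(a)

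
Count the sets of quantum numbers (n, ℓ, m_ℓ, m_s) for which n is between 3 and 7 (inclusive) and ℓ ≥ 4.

124

Work shell by shell — for each n, count the (ℓ, m_ℓ) pairs that satisfy ℓ ≥ 4:
n=5 → 9; n=6 → 20; n=7 → 33.
Orbitals: 9 + 20 + 33 = 62. Including both spin states (m_s = ±1/2) gives 2 × 62 = 124 states.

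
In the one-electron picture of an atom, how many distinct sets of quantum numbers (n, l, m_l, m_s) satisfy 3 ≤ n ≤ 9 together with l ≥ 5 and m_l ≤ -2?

Work shell by shell — for each n, count the (l, m_l) pairs that satisfy l ≥ 5 and m_l ≤ -2:
n=6 → 4; n=7 → 9; n=8 → 15; n=9 → 22.
Orbitals: 4 + 9 + 15 + 22 = 50. Including both spin states (m_s = ±1/2) gives 2 × 50 = 100 states.

100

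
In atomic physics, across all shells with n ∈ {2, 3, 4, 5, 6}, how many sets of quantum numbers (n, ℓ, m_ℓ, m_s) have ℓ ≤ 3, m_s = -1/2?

61

Go shell by shell, enumerating (ℓ, m_ℓ) with ℓ ≤ 3:
n=2 → 4; n=3 → 9; n=4 → 16; n=5 → 16; n=6 → 16.
Orbitals: 4 + 9 + 16 + 16 + 16 = 61. With m_s fixed to -1/2 there is one state per orbital, so 61 states.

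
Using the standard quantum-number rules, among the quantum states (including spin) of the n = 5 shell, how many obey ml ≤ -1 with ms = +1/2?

10

The n = 5 shell has l = 0 through 4; check each.
Per l-value: l=1 → 1; l=2 → 2; l=3 → 3; l=4 → 4.
Orbitals: 1 + 2 + 3 + 4 = 10. With ms fixed to a single value there is one state per orbital, giving 10 states.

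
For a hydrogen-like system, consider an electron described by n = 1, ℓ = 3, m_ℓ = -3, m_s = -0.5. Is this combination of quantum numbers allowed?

The orbital quantum number must satisfy 0 ≤ ℓ ≤ n−1. With n = 1 the allowed ℓ values are 0, so ℓ = 3 is out of range.

Not allowed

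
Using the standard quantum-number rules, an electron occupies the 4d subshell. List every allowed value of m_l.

The 4d subshell has l = 2, and m_l takes every integer from −l to +l. With l = 2 that gives the 5 values -2, -1, 0, 1, 2.

-2, -1, 0, 1, 2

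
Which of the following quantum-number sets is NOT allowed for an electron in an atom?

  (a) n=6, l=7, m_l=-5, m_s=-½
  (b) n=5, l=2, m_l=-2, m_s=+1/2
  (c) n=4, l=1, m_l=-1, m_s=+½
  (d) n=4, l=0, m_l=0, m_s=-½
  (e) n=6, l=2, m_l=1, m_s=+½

(a) has l = 7 ≥ n = 6, violating 0 ≤ l ≤ n−1.
The remaining sets (b), (c), (d), (e) satisfy all four rules.

(a)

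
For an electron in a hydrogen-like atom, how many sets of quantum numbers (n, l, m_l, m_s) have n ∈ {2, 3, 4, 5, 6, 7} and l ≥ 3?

Treat each shell separately and count matching orbitals:
n=4 → 7; n=5 → 16; n=6 → 27; n=7 → 40.
Orbitals: 7 + 16 + 27 + 40 = 90. Including both spin states (m_s = ±1/2) gives 2 × 90 = 180 states.

180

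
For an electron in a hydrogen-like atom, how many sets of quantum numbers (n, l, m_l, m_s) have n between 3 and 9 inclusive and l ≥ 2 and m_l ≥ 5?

For each n in the range, tally the orbitals obeying l ≥ 2 and m_l ≥ 5:
n=6 → 1; n=7 → 3; n=8 → 6; n=9 → 10.
Orbitals: 1 + 3 + 6 + 10 = 20. Including both spin states (m_s = ±1/2) gives 2 × 20 = 40 states.

40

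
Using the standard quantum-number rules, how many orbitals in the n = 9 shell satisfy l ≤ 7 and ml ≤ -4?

Go through l = 0, …, 8 (the values permitted for n = 9).
Contributions: l=4 → 1; l=5 → 2; l=6 → 3; l=7 → 4.
Total orbitals: 1 + 2 + 3 + 4 = 10.

10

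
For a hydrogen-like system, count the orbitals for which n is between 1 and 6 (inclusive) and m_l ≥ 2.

Go shell by shell, enumerating (l, m_l) with m_l ≥ 2:
n=3 → 1; n=4 → 3; n=5 → 6; n=6 → 10.
Total orbitals: 1 + 3 + 6 + 10 = 20.

20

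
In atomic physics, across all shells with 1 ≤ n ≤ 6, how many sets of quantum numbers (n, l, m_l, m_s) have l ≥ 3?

Per-shell orbital counts meeting the constraint:
n=4 → 7; n=5 → 16; n=6 → 27.
Orbitals: 7 + 16 + 27 = 50. Including both spin states (m_s = ±1/2) gives 2 × 50 = 100 states.

100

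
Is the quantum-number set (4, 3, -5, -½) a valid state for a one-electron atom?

The magnetic quantum number must satisfy −l ≤ ml ≤ l. With l = 3, ml can only be -3, -2, -1, 0, 1, 2, 3, so ml = -5 is forbidden.

No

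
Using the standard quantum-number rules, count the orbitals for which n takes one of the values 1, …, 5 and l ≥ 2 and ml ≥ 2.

Count contributing orbitals for each principal shell:
n=3 → 1; n=4 → 3; n=5 → 6.
Total orbitals: 1 + 3 + 6 = 10.

10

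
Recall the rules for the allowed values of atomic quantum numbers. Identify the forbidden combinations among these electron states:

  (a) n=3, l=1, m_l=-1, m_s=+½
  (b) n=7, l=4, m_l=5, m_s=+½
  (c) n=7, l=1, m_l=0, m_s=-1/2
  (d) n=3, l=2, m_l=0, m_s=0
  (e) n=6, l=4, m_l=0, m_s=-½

(b) and (d)

(b) has |m_l| = 5 > l = 4, violating −l ≤ m_l ≤ l.
(d) has m_s = 0, but an electron's spin must be ±1/2.
The remaining sets (a), (c), (e) satisfy all four rules.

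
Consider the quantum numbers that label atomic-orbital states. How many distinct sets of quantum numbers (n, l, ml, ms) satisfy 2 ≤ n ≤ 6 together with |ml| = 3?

Treat each shell separately and count matching orbitals:
n=4 → 2; n=5 → 4; n=6 → 6.
Orbitals: 2 + 4 + 6 = 12. Including both spin states (ms = ±1/2) gives 2 × 12 = 24 states.

24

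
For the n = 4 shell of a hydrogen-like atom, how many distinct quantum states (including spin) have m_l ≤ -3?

2

Contributions: l=3 → 1.
Orbitals: 1. Each orbital carries two spin states, so 1 × 2 = 2 states.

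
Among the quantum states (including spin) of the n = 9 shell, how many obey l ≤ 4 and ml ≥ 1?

20

With n = 9 the allowed l are 0, 1, …, 8.
Per l-value: l=1 → 1; l=2 → 2; l=3 → 3; l=4 → 4.
Orbitals: 1 + 2 + 3 + 4 = 10. Each orbital carries two spin states, so 10 × 2 = 20 states.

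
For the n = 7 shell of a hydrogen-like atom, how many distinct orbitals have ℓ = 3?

With n = 7 the allowed ℓ are 0, 1, …, 6.
The (ℓ, m_ℓ) pairs meeting ℓ = 3 give: ℓ=3 → 7.
Total orbitals: 7.

7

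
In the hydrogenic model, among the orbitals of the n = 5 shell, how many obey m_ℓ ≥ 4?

The (ℓ, m_ℓ) pairs meeting m_ℓ ≥ 4 give: ℓ=4 → 1.
Total orbitals: 1.

1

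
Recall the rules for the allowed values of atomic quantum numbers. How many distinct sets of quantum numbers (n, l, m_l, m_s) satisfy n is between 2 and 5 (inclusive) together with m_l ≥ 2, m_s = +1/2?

Work shell by shell — for each n, count the (l, m_l) pairs that satisfy m_l ≥ 2:
n=3 → 1; n=4 → 3; n=5 → 6.
Orbitals: 1 + 3 + 6 = 10. With m_s fixed to +1/2 there is one state per orbital, so 10 states.

10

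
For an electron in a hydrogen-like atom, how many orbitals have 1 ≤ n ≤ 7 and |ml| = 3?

20

Treat each shell separately and count matching orbitals:
n=4 → 2; n=5 → 4; n=6 → 6; n=7 → 8.
Total orbitals: 2 + 4 + 6 + 8 = 20.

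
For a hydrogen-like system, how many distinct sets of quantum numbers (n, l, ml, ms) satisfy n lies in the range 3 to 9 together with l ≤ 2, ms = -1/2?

Work shell by shell — for each n, count the (l, ml) pairs that satisfy l ≤ 2:
n=3 → 9; n=4 → 9; n=5 → 9; n=6 → 9; n=7 → 9; n=8 → 9; n=9 → 9.
Orbitals: 9 + 9 + 9 + 9 + 9 + 9 + 9 = 63. With ms fixed to -1/2 there is one state per orbital, so 63 states.

63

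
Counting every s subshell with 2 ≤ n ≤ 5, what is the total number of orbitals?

4

An s subshell (l = 0) exists for every n ≥ 1, so shells n = 2, 3, 4, 5 each contribute one — 4 subshells.
Since each s subshell has 2·0+1 = 1 orbital, the total is 4 × 1 = 4.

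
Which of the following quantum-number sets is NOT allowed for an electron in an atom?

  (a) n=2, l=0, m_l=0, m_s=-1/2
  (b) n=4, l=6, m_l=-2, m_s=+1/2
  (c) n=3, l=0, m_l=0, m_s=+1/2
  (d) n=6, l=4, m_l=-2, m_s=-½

(b)

(b) has l = 6 ≥ n = 4, violating 0 ≤ l ≤ n−1.
The remaining sets (a), (c), (d) satisfy all four rules.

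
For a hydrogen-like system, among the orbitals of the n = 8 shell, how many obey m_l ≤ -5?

With n = 8 the allowed l are 0, 1, …, 7.
Orbitals with m_l ≤ -5, by l: l=5 → 1; l=6 → 2; l=7 → 3.
Total orbitals: 1 + 2 + 3 = 6.

6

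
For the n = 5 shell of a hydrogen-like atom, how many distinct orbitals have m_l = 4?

For n = 5, l ranges over 0 … 4.
Per l-value: l=4 → 1.
Total orbitals: 1.

1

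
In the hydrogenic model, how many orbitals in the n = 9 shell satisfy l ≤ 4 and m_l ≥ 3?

With n = 9 the allowed l are 0, 1, …, 8.
Contributions: l=3 → 1; l=4 → 2.
Total orbitals: 1 + 2 = 3.

3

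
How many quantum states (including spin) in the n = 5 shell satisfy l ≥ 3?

The (l, ml) pairs meeting l ≥ 3 give: l=3 → 7; l=4 → 9.
Orbitals: 7 + 9 = 16. Each orbital carries two spin states, so 16 × 2 = 32 states.

32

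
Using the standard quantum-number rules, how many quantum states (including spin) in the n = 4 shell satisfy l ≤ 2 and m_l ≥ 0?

12

With n = 4 the allowed l are 0, 1, …, 3.
Orbitals with l ≤ 2 and m_l ≥ 0, by l: l=0 → 1; l=1 → 2; l=2 → 3.
Orbitals: 1 + 2 + 3 = 6. Each orbital carries two spin states, so 6 × 2 = 12 states.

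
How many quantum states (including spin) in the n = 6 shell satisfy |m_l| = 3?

12

Go through l = 0, …, 5 (the values permitted for n = 6).
Orbitals with |m_l| = 3, by l: l=3 → 2; l=4 → 2; l=5 → 2.
Orbitals: 2 + 2 + 2 = 6. Each orbital carries two spin states, so 6 × 2 = 12 states.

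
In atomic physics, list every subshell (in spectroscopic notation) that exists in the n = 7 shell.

7s, 7p, 7d, 7f, 7g, 7h, 7i

For n = 7, ℓ runs from 0 to 6. In spectroscopic notation ℓ = 0,1,2,… ↔ s,p,d,f,g,h,i, so the subshells are 7s, 7p, 7d, 7f, 7g, 7h, 7i.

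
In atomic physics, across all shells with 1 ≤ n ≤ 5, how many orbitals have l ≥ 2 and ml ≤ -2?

10

Work shell by shell — for each n, count the (l, ml) pairs that satisfy l ≥ 2 and ml ≤ -2:
n=3 → 1; n=4 → 3; n=5 → 6.
Total orbitals: 1 + 3 + 6 = 10.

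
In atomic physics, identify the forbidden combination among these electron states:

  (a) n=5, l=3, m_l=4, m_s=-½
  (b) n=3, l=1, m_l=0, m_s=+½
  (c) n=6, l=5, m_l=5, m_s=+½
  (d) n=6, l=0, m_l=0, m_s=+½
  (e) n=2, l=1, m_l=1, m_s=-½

(a) has |m_l| = 4 > l = 3, violating −l ≤ m_l ≤ l.
The remaining sets (b), (c), (d), (e) satisfy all four rules.

(a)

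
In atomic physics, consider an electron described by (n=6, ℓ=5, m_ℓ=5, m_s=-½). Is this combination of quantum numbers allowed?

n = 6 is a positive integer. ℓ = 5 satisfies 0 ≤ ℓ ≤ n−1 = 5. m_ℓ = 5 lies in the range −ℓ … +ℓ (here −5 … 5). m_s = -1/2 is one of ±1/2.
All four constraints are satisfied.

Valid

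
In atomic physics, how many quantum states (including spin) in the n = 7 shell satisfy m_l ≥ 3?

The (l, m_l) pairs meeting m_l ≥ 3 give: l=3 → 1; l=4 → 2; l=5 → 3; l=6 → 4.
Orbitals: 1 + 2 + 3 + 4 = 10. Each orbital carries two spin states, so 10 × 2 = 20 states.

20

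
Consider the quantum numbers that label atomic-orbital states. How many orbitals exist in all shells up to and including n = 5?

55

Total orbitals = 1² + 2² + 3² + 4² + 5² = 55.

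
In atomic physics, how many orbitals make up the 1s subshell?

1

A subshell has 2l+1 orbitals; with l = 0, that's 1.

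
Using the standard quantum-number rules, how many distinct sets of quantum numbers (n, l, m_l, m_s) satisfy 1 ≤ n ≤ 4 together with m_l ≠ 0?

40

For each n in the range, tally the orbitals obeying m_l ≠ 0:
n=2 → 2; n=3 → 6; n=4 → 12.
Orbitals: 2 + 6 + 12 = 20. Including both spin states (m_s = ±1/2) gives 2 × 20 = 40 states.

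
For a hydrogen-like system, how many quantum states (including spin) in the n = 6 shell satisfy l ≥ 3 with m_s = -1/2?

With n = 6 the allowed l are 0, 1, …, 5.
Per l-value: l=3 → 7; l=4 → 9; l=5 → 11.
Orbitals: 7 + 9 + 11 = 27. With m_s fixed to a single value there is one state per orbital, giving 27 states.

27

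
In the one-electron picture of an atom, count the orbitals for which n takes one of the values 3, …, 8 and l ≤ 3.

89

Per-shell orbital counts meeting the constraint:
n=3 → 9; n=4 → 16; n=5 → 16; n=6 → 16; n=7 → 16; n=8 → 16.
Total orbitals: 9 + 16 + 16 + 16 + 16 + 16 = 89.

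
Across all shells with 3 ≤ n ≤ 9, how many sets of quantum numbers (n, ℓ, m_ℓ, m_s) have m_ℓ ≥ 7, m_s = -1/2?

4

Per-shell orbital counts meeting the constraint:
n=8 → 1; n=9 → 3.
Orbitals: 1 + 3 = 4. With m_s fixed to -1/2 there is one state per orbital, so 4 states.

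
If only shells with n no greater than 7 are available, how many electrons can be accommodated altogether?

Total orbitals = 1² + 2² + 3² + 4² + 5² + 6² + 7² = 140. Doubling for spin gives 280 electrons.

280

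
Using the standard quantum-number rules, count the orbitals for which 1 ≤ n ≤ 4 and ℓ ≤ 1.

13

Count contributing orbitals for each principal shell:
n=1 → 1; n=2 → 4; n=3 → 4; n=4 → 4.
Total orbitals: 1 + 4 + 4 + 4 = 13.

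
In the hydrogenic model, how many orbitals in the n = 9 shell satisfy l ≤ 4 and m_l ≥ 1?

10

The n = 9 shell has l = 0 through 8; check each.
The (l, m_l) pairs meeting l ≤ 4 and m_l ≥ 1 give: l=1 → 1; l=2 → 2; l=3 → 3; l=4 → 4.
Total orbitals: 1 + 2 + 3 + 4 = 10.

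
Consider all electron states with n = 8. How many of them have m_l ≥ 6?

6

With n = 8 the allowed l are 0, 1, …, 7.
Orbitals with m_l ≥ 6, by l: l=6 → 1; l=7 → 2.
Orbitals: 1 + 2 = 3. Each orbital carries two spin states, so 3 × 2 = 6 states.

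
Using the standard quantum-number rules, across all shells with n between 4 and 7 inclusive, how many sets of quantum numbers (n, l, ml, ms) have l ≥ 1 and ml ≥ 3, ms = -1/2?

Work shell by shell — for each n, count the (l, ml) pairs that satisfy l ≥ 1 and ml ≥ 3:
n=4 → 1; n=5 → 3; n=6 → 6; n=7 → 10.
Orbitals: 1 + 3 + 6 + 10 = 20. With ms fixed to -1/2 there is one state per orbital, so 20 states.

20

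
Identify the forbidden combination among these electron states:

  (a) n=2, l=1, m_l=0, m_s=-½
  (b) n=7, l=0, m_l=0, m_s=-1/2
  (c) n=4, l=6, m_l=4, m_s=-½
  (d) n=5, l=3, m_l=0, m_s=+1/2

(c) has l = 6 ≥ n = 4, violating 0 ≤ l ≤ n−1.
The remaining sets (a), (b), (d) satisfy all four rules.

(c)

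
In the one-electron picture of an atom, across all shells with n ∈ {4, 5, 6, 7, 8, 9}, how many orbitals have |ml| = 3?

42

Per-shell orbital counts meeting the constraint:
n=4 → 2; n=5 → 4; n=6 → 6; n=7 → 8; n=8 → 10; n=9 → 12.
Total orbitals: 2 + 4 + 6 + 8 + 10 + 12 = 42.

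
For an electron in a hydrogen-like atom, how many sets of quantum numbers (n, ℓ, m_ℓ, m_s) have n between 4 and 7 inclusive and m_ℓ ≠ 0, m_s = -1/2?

104

Work shell by shell — for each n, count the (ℓ, m_ℓ) pairs that satisfy m_ℓ ≠ 0:
n=4 → 12; n=5 → 20; n=6 → 30; n=7 → 42.
Orbitals: 12 + 20 + 30 + 42 = 104. With m_s fixed to -1/2 there is one state per orbital, so 104 states.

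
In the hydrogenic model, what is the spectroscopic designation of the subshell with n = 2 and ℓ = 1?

ℓ = 1 corresponds to the letter 'p', so the subshell is 2p.

2p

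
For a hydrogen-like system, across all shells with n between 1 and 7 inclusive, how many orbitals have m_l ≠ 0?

112

Treat each shell separately and count matching orbitals:
n=2 → 2; n=3 → 6; n=4 → 12; n=5 → 20; n=6 → 30; n=7 → 42.
Total orbitals: 2 + 6 + 12 + 20 + 30 + 42 = 112.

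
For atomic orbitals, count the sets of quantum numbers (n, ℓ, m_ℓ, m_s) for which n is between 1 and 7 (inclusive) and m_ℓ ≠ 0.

Go shell by shell, enumerating (ℓ, m_ℓ) with m_ℓ ≠ 0:
n=2 → 2; n=3 → 6; n=4 → 12; n=5 → 20; n=6 → 30; n=7 → 42.
Orbitals: 2 + 6 + 12 + 20 + 30 + 42 = 112. Including both spin states (m_s = ±1/2) gives 2 × 112 = 224 states.

224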